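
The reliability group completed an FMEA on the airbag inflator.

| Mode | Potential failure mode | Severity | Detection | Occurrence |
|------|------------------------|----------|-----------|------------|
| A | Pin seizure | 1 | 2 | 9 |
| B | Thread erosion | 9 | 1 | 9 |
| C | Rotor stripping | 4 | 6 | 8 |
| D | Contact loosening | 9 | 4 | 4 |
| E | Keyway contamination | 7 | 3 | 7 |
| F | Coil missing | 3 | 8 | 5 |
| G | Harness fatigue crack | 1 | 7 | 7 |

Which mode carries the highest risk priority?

C

RPN = Severity × Occurrence × Detection:
  A: 1 × 9 × 2 = 18
  B: 9 × 9 × 1 = 81
  C: 4 × 8 × 6 = 192
  D: 9 × 4 × 4 = 144
  E: 7 × 7 × 3 = 147
  F: 3 × 5 × 8 = 120
  G: 1 × 7 × 7 = 49
Highest RPN is 192 → C.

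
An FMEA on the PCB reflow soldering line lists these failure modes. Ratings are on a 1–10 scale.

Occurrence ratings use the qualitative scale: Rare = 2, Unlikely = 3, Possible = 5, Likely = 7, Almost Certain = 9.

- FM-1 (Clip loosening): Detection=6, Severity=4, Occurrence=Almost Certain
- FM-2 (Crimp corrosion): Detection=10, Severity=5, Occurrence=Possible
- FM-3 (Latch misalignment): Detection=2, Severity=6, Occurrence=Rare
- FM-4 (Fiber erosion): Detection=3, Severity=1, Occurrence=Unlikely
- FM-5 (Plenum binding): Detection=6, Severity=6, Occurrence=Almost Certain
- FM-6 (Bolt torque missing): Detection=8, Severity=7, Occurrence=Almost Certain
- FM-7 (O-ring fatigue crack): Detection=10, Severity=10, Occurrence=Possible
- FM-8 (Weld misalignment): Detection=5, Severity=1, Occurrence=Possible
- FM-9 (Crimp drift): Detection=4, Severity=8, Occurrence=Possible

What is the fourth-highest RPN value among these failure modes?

250

RPN = Severity × Occurrence × Detection:
  FM-1: 4 × 9 × 6 = 216
  FM-2: 5 × 5 × 10 = 250
  FM-3: 6 × 2 × 2 = 24
  FM-4: 1 × 3 × 3 = 9
  FM-5: 6 × 9 × 6 = 324
  FM-6: 7 × 9 × 8 = 504
  FM-7: 10 × 5 × 10 = 500
  FM-8: 1 × 5 × 5 = 25
  FM-9: 8 × 5 × 4 = 160
Sorted descending: 504, 500, 324, 250, 216, 160, 25, 24, 9.
The fourth-highest RPN is 250 (FM-2).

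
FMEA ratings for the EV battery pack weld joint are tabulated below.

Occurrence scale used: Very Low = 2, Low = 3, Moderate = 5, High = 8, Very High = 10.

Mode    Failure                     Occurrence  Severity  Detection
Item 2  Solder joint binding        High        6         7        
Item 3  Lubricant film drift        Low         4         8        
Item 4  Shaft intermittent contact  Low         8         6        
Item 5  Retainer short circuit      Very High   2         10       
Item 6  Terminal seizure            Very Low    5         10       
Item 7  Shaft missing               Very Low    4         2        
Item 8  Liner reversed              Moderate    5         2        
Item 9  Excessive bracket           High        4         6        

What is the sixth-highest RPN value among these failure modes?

96

RPN = Severity × Occurrence × Detection:
  Item 2: 6 × 8 × 7 = 336
  Item 3: 4 × 3 × 8 = 96
  Item 4: 8 × 3 × 6 = 144
  Item 5: 2 × 10 × 10 = 200
  Item 6: 5 × 2 × 10 = 100
  Item 7: 4 × 2 × 2 = 16
  Item 8: 5 × 5 × 2 = 50
  Item 9: 4 × 8 × 6 = 192
Sorted descending: 336, 200, 192, 144, 100, 96, 50, 16.
The sixth-highest RPN is 96 (Item 3).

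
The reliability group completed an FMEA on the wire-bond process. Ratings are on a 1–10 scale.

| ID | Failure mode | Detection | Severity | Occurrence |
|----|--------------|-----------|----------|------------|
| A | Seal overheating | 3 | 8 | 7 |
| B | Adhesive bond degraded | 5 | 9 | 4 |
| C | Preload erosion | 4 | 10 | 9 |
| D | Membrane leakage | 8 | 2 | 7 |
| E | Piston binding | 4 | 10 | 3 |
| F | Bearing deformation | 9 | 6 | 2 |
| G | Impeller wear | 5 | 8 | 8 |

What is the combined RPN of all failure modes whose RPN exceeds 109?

1260

RPN = Severity × Occurrence × Detection:
  A: 8 × 7 × 3 = 168
  B: 9 × 4 × 5 = 180
  C: 10 × 9 × 4 = 360
  D: 2 × 7 × 8 = 112
  E: 10 × 3 × 4 = 120
  F: 6 × 2 × 9 = 108
  G: 8 × 8 × 5 = 320
RPN > 109: A (168), B (180), C (360), D (112), E (120), G (320).
Sum: 168 + 180 + 360 + 112 + 120 + 320 = 1260.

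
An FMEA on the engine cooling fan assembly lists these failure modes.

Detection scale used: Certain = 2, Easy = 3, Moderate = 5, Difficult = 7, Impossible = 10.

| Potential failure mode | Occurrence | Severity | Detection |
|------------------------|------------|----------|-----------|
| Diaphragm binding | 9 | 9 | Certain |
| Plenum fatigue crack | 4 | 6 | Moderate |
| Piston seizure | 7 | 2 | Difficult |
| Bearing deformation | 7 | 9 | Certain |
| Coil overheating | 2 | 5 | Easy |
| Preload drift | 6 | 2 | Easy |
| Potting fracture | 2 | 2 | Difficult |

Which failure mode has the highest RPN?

Diaphragm binding

RPN = Severity × Occurrence × Detection:
  Diaphragm binding: 9 × 9 × 2 = 162
  Plenum fatigue crack: 6 × 4 × 5 = 120
  Piston seizure: 2 × 7 × 7 = 98
  Bearing deformation: 9 × 7 × 2 = 126
  Coil overheating: 5 × 2 × 3 = 30
  Preload drift: 2 × 6 × 3 = 36
  Potting fracture: 2 × 2 × 7 = 28
Highest RPN is 162 → Diaphragm binding.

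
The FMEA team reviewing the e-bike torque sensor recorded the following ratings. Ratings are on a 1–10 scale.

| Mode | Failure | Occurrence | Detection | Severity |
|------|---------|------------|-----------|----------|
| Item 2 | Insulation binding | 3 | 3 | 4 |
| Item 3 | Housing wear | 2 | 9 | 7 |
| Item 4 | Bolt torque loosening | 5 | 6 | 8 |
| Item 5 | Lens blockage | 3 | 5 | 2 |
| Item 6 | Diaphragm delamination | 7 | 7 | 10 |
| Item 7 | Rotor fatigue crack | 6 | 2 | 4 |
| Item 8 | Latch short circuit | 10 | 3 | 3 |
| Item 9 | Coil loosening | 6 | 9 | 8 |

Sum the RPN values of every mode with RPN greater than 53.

1378

RPN = Severity × Occurrence × Detection:
  Item 2: 4 × 3 × 3 = 36
  Item 3: 7 × 2 × 9 = 126
  Item 4: 8 × 5 × 6 = 240
  Item 5: 2 × 3 × 5 = 30
  Item 6: 10 × 7 × 7 = 490
  Item 7: 4 × 6 × 2 = 48
  Item 8: 3 × 10 × 3 = 90
  Item 9: 8 × 6 × 9 = 432
RPN > 53: Item 3 (126), Item 4 (240), Item 6 (490), Item 8 (90), Item 9 (432).
Sum: 126 + 240 + 490 + 90 + 432 = 1378.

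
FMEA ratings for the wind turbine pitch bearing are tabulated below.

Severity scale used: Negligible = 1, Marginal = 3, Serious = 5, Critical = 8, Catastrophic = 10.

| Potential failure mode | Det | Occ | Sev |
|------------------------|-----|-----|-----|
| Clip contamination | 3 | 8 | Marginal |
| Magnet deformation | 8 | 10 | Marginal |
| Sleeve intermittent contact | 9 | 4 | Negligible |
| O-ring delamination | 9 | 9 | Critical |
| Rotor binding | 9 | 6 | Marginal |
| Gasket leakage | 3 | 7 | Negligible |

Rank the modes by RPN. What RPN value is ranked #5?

RPN = Severity × Occurrence × Detection:
  Clip contamination: 3 × 8 × 3 = 72
  Magnet deformation: 3 × 10 × 8 = 240
  Sleeve intermittent contact: 1 × 4 × 9 = 36
  O-ring delamination: 8 × 9 × 9 = 648
  Rotor binding: 3 × 6 × 9 = 162
  Gasket leakage: 1 × 7 × 3 = 21
Sorted descending: 648, 240, 162, 72, 36, 21.
The fifth-highest RPN is 36 (Sleeve intermittent contact).

36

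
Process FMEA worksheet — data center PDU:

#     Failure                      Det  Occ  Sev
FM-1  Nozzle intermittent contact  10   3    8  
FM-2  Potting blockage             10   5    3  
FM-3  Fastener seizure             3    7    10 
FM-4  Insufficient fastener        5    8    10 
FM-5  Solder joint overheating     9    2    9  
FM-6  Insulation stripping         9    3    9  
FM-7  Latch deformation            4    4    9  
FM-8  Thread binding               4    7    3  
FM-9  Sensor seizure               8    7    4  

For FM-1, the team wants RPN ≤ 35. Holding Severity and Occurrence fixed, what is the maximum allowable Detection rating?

FM-1: S=8, O=3, D=10 → current RPN = 240.
Fixed product = 24. Need 24 × D ≤ 35, so D ≤ 35/24 = 1.46.
Maximum integer Detection rating = 1 (gives RPN 24; D=2 would give 48 > 35).

1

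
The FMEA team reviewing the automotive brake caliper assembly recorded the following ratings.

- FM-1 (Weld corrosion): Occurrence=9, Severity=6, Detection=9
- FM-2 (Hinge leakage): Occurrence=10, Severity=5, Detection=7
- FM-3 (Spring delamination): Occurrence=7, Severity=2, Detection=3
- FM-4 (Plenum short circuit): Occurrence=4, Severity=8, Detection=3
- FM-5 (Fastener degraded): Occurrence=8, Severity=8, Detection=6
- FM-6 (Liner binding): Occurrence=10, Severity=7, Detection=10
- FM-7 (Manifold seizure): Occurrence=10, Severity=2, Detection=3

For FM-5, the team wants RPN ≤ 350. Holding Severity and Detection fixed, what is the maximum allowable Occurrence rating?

FM-5: S=8, O=8, D=6 → current RPN = 384.
Fixed product = 48. Need 48 × O ≤ 350, so O ≤ 350/48 = 7.29.
Maximum integer Occurrence rating = 7 (gives RPN 336; O=8 would give 384 > 350).

7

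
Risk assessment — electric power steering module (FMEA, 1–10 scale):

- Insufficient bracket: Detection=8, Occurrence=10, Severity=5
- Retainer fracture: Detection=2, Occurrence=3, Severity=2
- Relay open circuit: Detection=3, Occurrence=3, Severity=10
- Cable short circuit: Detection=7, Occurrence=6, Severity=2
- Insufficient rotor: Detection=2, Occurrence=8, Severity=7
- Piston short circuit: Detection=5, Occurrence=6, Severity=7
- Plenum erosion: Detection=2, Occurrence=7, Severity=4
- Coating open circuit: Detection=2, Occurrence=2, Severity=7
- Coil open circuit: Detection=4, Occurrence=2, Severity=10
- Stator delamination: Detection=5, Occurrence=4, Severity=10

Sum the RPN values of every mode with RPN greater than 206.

610

RPN = Severity × Occurrence × Detection:
  Insufficient bracket: 5 × 10 × 8 = 400
  Retainer fracture: 2 × 3 × 2 = 12
  Relay open circuit: 10 × 3 × 3 = 90
  Cable short circuit: 2 × 6 × 7 = 84
  Insufficient rotor: 7 × 8 × 2 = 112
  Piston short circuit: 7 × 6 × 5 = 210
  Plenum erosion: 4 × 7 × 2 = 56
  Coating open circuit: 7 × 2 × 2 = 28
  Coil open circuit: 10 × 2 × 4 = 80
  Stator delamination: 10 × 4 × 5 = 200
RPN > 206: Insufficient bracket (400), Piston short circuit (210).
Sum: 400 + 210 = 610.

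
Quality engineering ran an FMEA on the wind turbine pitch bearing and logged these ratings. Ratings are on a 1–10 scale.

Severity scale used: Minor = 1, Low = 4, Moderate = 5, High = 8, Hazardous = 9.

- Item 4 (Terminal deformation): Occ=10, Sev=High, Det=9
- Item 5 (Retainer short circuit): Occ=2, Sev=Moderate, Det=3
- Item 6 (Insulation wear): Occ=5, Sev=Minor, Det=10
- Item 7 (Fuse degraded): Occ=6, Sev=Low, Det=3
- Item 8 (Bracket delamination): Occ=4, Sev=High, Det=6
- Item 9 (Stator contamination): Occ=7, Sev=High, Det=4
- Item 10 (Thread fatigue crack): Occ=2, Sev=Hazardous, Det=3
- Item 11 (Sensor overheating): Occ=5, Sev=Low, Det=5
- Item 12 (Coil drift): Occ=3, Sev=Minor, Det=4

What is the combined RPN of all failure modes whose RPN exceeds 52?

1362

RPN = Severity × Occurrence × Detection:
  Item 4: 8 × 10 × 9 = 720
  Item 5: 5 × 2 × 3 = 30
  Item 6: 1 × 5 × 10 = 50
  Item 7: 4 × 6 × 3 = 72
  Item 8: 8 × 4 × 6 = 192
  Item 9: 8 × 7 × 4 = 224
  Item 10: 9 × 2 × 3 = 54
  Item 11: 4 × 5 × 5 = 100
  Item 12: 1 × 3 × 4 = 12
RPN > 52: Item 4 (720), Item 7 (72), Item 8 (192), Item 9 (224), Item 10 (54), Item 11 (100).
Sum: 720 + 72 + 192 + 224 + 54 + 100 = 1362.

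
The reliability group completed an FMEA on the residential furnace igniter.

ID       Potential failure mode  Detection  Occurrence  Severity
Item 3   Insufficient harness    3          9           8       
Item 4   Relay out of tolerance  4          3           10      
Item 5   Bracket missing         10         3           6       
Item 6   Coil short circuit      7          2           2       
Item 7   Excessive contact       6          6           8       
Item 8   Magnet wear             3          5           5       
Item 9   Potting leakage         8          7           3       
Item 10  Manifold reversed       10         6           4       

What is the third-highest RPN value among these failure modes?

RPN = Severity × Occurrence × Detection:
  Item 3: 8 × 9 × 3 = 216
  Item 4: 10 × 3 × 4 = 120
  Item 5: 6 × 3 × 10 = 180
  Item 6: 2 × 2 × 7 = 28
  Item 7: 8 × 6 × 6 = 288
  Item 8: 5 × 5 × 3 = 75
  Item 9: 3 × 7 × 8 = 168
  Item 10: 4 × 6 × 10 = 240
Sorted descending: 288, 240, 216, 180, 168, 120, 75, 28.
The third-highest RPN is 216 (Item 3).

216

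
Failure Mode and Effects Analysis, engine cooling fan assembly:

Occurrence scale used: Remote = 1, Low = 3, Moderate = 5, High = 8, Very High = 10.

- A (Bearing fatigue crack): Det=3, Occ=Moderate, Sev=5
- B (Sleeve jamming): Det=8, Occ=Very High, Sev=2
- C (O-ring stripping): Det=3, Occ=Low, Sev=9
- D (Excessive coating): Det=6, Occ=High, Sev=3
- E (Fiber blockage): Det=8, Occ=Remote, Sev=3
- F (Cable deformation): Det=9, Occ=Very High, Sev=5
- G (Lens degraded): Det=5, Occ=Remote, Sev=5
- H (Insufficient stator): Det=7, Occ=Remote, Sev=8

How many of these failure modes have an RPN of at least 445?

RPN = Severity × Occurrence × Detection:
  A: 5 × 5 × 3 = 75
  B: 2 × 10 × 8 = 160
  C: 9 × 3 × 3 = 81
  D: 3 × 8 × 6 = 144
  E: 3 × 1 × 8 = 24
  F: 5 × 10 × 9 = 450
  G: 5 × 1 × 5 = 25
  H: 8 × 1 × 7 = 56
Modes with RPN ≥ 445: F (450) → 1.

1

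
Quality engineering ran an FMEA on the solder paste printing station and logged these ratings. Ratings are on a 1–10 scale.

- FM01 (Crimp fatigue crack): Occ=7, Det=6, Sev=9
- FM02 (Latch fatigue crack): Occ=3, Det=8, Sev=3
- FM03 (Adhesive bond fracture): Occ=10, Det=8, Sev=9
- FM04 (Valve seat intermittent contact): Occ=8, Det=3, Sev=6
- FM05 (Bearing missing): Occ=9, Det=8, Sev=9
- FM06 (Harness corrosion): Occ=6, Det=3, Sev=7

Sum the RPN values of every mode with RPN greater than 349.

RPN = Severity × Occurrence × Detection:
  FM01: 9 × 7 × 6 = 378
  FM02: 3 × 3 × 8 = 72
  FM03: 9 × 10 × 8 = 720
  FM04: 6 × 8 × 3 = 144
  FM05: 9 × 9 × 8 = 648
  FM06: 7 × 6 × 3 = 126
RPN > 349: FM01 (378), FM03 (720), FM05 (648).
Sum: 378 + 720 + 648 = 1746.

1746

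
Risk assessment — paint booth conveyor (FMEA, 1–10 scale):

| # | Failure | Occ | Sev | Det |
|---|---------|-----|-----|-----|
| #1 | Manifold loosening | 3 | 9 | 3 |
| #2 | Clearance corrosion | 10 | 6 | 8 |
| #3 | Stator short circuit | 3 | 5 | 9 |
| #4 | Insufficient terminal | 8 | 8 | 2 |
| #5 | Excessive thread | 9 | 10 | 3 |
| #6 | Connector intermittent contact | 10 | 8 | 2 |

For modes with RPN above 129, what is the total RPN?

RPN = Severity × Occurrence × Detection:
  #1: 9 × 3 × 3 = 81
  #2: 6 × 10 × 8 = 480
  #3: 5 × 3 × 9 = 135
  #4: 8 × 8 × 2 = 128
  #5: 10 × 9 × 3 = 270
  #6: 8 × 10 × 2 = 160
RPN > 129: #2 (480), #3 (135), #5 (270), #6 (160).
Sum: 480 + 135 + 270 + 160 = 1045.

1045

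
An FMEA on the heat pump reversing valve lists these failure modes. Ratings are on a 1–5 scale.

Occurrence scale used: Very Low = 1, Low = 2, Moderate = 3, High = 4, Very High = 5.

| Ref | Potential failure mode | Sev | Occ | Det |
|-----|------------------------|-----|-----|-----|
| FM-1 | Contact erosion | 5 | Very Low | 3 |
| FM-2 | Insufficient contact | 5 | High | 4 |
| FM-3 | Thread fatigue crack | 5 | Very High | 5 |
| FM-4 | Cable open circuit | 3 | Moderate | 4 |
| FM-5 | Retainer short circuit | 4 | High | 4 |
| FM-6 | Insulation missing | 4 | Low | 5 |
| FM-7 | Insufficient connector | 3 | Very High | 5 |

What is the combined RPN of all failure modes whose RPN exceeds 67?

280

RPN = Severity × Occurrence × Detection:
  FM-1: 5 × 1 × 3 = 15
  FM-2: 5 × 4 × 4 = 80
  FM-3: 5 × 5 × 5 = 125
  FM-4: 3 × 3 × 4 = 36
  FM-5: 4 × 4 × 4 = 64
  FM-6: 4 × 2 × 5 = 40
  FM-7: 3 × 5 × 5 = 75
RPN > 67: FM-2 (80), FM-3 (125), FM-7 (75).
Sum: 80 + 125 + 75 = 280.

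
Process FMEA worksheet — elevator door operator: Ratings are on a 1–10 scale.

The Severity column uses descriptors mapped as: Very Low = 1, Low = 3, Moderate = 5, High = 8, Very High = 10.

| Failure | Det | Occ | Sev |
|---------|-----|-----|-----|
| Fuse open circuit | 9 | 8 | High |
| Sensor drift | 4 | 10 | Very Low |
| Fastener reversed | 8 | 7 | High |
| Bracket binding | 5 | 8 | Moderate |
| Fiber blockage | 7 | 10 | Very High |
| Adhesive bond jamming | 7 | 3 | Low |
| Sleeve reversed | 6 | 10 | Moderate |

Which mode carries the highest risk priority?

Fiber blockage

RPN = Severity × Occurrence × Detection:
  Fuse open circuit: 8 × 8 × 9 = 576
  Sensor drift: 1 × 10 × 4 = 40
  Fastener reversed: 8 × 7 × 8 = 448
  Bracket binding: 5 × 8 × 5 = 200
  Fiber blockage: 10 × 10 × 7 = 700
  Adhesive bond jamming: 3 × 3 × 7 = 63
  Sleeve reversed: 5 × 10 × 6 = 300
Highest RPN is 700 → Fiber blockage.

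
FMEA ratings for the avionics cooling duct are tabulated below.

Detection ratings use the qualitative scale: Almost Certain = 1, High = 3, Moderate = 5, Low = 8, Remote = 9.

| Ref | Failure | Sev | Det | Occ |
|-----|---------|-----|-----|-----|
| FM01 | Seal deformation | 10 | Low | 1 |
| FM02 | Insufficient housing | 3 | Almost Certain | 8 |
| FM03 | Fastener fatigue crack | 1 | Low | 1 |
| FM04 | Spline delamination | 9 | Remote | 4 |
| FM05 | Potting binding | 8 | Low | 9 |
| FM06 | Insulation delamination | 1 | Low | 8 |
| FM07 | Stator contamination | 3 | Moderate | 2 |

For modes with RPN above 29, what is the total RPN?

RPN = Severity × Occurrence × Detection:
  FM01: 10 × 1 × 8 = 80
  FM02: 3 × 8 × 1 = 24
  FM03: 1 × 1 × 8 = 8
  FM04: 9 × 4 × 9 = 324
  FM05: 8 × 9 × 8 = 576
  FM06: 1 × 8 × 8 = 64
  FM07: 3 × 2 × 5 = 30
RPN > 29: FM01 (80), FM04 (324), FM05 (576), FM06 (64), FM07 (30).
Sum: 80 + 324 + 576 + 64 + 30 = 1074.

1074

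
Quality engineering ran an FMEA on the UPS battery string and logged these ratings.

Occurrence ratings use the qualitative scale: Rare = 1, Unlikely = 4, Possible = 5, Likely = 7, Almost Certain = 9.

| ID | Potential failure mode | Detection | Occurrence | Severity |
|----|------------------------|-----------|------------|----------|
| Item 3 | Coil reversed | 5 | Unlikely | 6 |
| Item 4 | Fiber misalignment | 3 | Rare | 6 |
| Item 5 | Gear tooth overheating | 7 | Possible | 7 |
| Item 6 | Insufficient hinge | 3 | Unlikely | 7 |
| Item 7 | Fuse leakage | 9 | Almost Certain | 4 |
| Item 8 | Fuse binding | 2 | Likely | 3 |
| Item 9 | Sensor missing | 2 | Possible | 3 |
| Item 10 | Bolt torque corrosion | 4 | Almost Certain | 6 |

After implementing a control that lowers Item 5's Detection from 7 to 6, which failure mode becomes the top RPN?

Item 7

RPN = Severity × Occurrence × Detection:
  Item 3: 6 × 4 × 5 = 120
  Item 4: 6 × 1 × 3 = 18
  Item 5: 7 × 5 × 7 = 245
  Item 6: 7 × 4 × 3 = 84
  Item 7: 4 × 9 × 9 = 324
  Item 8: 3 × 7 × 2 = 42
  Item 9: 3 × 5 × 2 = 30
  Item 10: 6 × 9 × 4 = 216
After action: Item 5 → 7 × 5 × 6 = 210.
Revised RPNs: Item 7=324, Item 10=216, Item 5=210, Item 3=120, Item 6=84, Item 8=42, Item 9=30, Item 4=18.
Highest is now Item 7 (324).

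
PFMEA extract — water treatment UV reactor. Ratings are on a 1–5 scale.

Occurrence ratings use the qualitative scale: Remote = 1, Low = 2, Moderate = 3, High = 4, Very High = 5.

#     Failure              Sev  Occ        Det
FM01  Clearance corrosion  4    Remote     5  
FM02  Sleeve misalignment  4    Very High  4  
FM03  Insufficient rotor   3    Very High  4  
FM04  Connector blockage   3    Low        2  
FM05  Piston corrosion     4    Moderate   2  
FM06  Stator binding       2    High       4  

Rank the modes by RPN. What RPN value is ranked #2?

60

RPN = Severity × Occurrence × Detection:
  FM01: 4 × 1 × 5 = 20
  FM02: 4 × 5 × 4 = 80
  FM03: 3 × 5 × 4 = 60
  FM04: 3 × 2 × 2 = 12
  FM05: 4 × 3 × 2 = 24
  FM06: 2 × 4 × 4 = 32
Sorted descending: 80, 60, 32, 24, 20, 12.
The second-highest RPN is 60 (FM03).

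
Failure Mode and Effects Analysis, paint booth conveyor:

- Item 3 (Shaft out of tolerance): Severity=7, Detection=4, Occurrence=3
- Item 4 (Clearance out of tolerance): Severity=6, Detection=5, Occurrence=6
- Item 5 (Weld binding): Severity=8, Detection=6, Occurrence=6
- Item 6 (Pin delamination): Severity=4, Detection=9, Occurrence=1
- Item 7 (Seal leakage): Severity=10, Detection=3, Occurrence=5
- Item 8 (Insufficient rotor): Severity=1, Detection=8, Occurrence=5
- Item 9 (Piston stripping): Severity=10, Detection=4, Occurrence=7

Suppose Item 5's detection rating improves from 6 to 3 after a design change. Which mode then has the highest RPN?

Item 9

RPN = Severity × Occurrence × Detection:
  Item 3: 7 × 3 × 4 = 84
  Item 4: 6 × 6 × 5 = 180
  Item 5: 8 × 6 × 6 = 288
  Item 6: 4 × 1 × 9 = 36
  Item 7: 10 × 5 × 3 = 150
  Item 8: 1 × 5 × 8 = 40
  Item 9: 10 × 7 × 4 = 280
After action: Item 5 → 8 × 6 × 3 = 144.
Revised RPNs: Item 9=280, Item 4=180, Item 7=150, Item 5=144, Item 3=84, Item 8=40, Item 6=36.
Highest is now Item 9 (280).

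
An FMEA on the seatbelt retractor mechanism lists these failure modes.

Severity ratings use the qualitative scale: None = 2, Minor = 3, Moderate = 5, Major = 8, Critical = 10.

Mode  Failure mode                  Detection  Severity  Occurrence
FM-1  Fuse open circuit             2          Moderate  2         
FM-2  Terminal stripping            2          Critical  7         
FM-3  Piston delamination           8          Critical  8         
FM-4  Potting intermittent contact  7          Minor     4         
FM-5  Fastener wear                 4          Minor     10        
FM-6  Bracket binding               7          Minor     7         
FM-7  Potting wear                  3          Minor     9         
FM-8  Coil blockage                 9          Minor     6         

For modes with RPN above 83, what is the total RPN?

RPN = Severity × Occurrence × Detection:
  FM-1: 5 × 2 × 2 = 20
  FM-2: 10 × 7 × 2 = 140
  FM-3: 10 × 8 × 8 = 640
  FM-4: 3 × 4 × 7 = 84
  FM-5: 3 × 10 × 4 = 120
  FM-6: 3 × 7 × 7 = 147
  FM-7: 3 × 9 × 3 = 81
  FM-8: 3 × 6 × 9 = 162
RPN > 83: FM-2 (140), FM-3 (640), FM-4 (84), FM-5 (120), FM-6 (147), FM-8 (162).
Sum: 140 + 640 + 84 + 120 + 147 + 162 = 1293.

1293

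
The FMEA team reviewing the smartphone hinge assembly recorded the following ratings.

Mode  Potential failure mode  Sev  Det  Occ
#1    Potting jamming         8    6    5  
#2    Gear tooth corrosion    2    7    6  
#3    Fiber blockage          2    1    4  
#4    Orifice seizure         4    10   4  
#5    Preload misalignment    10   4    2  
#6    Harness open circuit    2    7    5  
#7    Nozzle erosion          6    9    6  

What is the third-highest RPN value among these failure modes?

RPN = Severity × Occurrence × Detection:
  #1: 8 × 5 × 6 = 240
  #2: 2 × 6 × 7 = 84
  #3: 2 × 4 × 1 = 8
  #4: 4 × 4 × 10 = 160
  #5: 10 × 2 × 4 = 80
  #6: 2 × 5 × 7 = 70
  #7: 6 × 6 × 9 = 324
Sorted descending: 324, 240, 160, 84, 80, 70, 8.
The third-highest RPN is 160 (#4).

160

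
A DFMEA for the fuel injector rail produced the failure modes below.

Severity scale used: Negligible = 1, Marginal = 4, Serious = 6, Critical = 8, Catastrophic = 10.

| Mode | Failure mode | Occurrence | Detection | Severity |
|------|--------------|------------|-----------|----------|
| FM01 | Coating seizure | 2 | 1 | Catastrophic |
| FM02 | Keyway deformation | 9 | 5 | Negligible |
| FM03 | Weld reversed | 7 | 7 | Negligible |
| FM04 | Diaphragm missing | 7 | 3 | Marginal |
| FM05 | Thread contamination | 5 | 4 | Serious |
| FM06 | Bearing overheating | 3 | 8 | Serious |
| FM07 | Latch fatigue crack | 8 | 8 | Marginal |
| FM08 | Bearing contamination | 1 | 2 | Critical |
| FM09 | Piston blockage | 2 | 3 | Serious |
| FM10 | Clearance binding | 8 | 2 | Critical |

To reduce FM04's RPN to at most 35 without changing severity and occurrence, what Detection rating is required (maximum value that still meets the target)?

FM04: S=4, O=7, D=3 → current RPN = 84.
Fixed product = 28. Need 28 × D ≤ 35, so D ≤ 35/28 = 1.25.
Maximum integer Detection rating = 1 (gives RPN 28; D=2 would give 56 > 35).

1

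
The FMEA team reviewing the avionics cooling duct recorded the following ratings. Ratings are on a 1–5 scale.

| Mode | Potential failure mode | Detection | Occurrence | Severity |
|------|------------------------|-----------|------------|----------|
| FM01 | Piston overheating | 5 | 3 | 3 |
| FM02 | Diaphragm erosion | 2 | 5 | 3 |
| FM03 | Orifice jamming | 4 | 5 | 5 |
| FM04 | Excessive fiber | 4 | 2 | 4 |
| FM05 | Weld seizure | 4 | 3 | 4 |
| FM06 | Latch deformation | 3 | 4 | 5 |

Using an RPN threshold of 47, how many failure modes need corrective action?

3

RPN = Severity × Occurrence × Detection:
  FM01: 3 × 3 × 5 = 45
  FM02: 3 × 5 × 2 = 30
  FM03: 5 × 5 × 4 = 100
  FM04: 4 × 2 × 4 = 32
  FM05: 4 × 3 × 4 = 48
  FM06: 5 × 4 × 3 = 60
Modes with RPN ≥ 47: FM03 (100), FM05 (48), FM06 (60) → 3.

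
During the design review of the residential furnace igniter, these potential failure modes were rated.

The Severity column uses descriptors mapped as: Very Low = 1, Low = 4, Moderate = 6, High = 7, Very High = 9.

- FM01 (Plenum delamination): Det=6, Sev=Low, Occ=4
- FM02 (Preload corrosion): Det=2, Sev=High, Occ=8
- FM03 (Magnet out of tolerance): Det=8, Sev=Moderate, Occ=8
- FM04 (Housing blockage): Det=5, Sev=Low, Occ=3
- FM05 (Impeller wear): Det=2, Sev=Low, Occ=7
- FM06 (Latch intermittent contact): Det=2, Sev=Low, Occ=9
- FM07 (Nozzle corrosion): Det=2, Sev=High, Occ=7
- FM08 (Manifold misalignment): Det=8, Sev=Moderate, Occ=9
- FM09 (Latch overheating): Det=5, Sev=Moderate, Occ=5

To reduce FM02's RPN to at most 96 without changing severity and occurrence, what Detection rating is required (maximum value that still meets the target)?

1

FM02: S=7, O=8, D=2 → current RPN = 112.
Fixed product = 56. Need 56 × D ≤ 96, so D ≤ 96/56 = 1.71.
Maximum integer Detection rating = 1 (gives RPN 56; D=2 would give 112 > 96).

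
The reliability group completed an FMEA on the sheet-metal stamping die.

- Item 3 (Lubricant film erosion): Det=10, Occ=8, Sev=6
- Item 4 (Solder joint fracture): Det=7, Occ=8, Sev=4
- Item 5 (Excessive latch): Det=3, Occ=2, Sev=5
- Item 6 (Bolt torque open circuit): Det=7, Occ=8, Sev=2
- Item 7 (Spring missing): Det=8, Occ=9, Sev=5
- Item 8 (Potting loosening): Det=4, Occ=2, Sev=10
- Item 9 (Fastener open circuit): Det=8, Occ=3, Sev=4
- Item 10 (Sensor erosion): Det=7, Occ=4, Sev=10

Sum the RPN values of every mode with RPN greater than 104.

RPN = Severity × Occurrence × Detection:
  Item 3: 6 × 8 × 10 = 480
  Item 4: 4 × 8 × 7 = 224
  Item 5: 5 × 2 × 3 = 30
  Item 6: 2 × 8 × 7 = 112
  Item 7: 5 × 9 × 8 = 360
  Item 8: 10 × 2 × 4 = 80
  Item 9: 4 × 3 × 8 = 96
  Item 10: 10 × 4 × 7 = 280
RPN > 104: Item 3 (480), Item 4 (224), Item 6 (112), Item 7 (360), Item 10 (280).
Sum: 480 + 224 + 112 + 360 + 280 = 1456.

1456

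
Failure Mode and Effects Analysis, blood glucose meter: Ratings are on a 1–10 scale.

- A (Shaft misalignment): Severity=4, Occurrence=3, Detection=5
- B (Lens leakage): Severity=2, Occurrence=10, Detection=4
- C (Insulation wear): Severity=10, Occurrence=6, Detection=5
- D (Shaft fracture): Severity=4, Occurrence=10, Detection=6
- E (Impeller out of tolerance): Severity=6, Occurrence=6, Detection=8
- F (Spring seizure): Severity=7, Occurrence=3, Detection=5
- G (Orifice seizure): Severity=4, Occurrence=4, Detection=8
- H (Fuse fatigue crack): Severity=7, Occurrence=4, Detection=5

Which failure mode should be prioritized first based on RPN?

RPN = Severity × Occurrence × Detection:
  A: 4 × 3 × 5 = 60
  B: 2 × 10 × 4 = 80
  C: 10 × 6 × 5 = 300
  D: 4 × 10 × 6 = 240
  E: 6 × 6 × 8 = 288
  F: 7 × 3 × 5 = 105
  G: 4 × 4 × 8 = 128
  H: 7 × 4 × 5 = 140
Highest RPN is 300 → C.

C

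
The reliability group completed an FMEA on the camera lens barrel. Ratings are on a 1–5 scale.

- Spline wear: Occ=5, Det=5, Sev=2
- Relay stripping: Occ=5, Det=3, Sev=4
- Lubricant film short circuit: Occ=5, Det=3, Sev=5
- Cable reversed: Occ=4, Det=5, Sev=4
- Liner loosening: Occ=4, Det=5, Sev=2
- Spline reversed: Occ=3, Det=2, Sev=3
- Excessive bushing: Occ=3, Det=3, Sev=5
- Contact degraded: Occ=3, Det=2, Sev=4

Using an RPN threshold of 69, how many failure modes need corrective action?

RPN = Severity × Occurrence × Detection:
  Spline wear: 2 × 5 × 5 = 50
  Relay stripping: 4 × 5 × 3 = 60
  Lubricant film short circuit: 5 × 5 × 3 = 75
  Cable reversed: 4 × 4 × 5 = 80
  Liner loosening: 2 × 4 × 5 = 40
  Spline reversed: 3 × 3 × 2 = 18
  Excessive bushing: 5 × 3 × 3 = 45
  Contact degraded: 4 × 3 × 2 = 24
Modes with RPN ≥ 69: Lubricant film short circuit (75), Cable reversed (80) → 2.

2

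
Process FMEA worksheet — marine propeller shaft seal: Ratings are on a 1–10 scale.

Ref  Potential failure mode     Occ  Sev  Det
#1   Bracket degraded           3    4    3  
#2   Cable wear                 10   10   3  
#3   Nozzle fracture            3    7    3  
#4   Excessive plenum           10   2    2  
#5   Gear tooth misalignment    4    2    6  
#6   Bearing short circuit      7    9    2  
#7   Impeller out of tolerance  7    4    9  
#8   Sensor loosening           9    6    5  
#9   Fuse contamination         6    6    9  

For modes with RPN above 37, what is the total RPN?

1423

RPN = Severity × Occurrence × Detection:
  #1: 4 × 3 × 3 = 36
  #2: 10 × 10 × 3 = 300
  #3: 7 × 3 × 3 = 63
  #4: 2 × 10 × 2 = 40
  #5: 2 × 4 × 6 = 48
  #6: 9 × 7 × 2 = 126
  #7: 4 × 7 × 9 = 252
  #8: 6 × 9 × 5 = 270
  #9: 6 × 6 × 9 = 324
RPN > 37: #2 (300), #3 (63), #4 (40), #5 (48), #6 (126), #7 (252), #8 (270), #9 (324).
Sum: 300 + 63 + 40 + 48 + 126 + 252 + 270 + 324 = 1423.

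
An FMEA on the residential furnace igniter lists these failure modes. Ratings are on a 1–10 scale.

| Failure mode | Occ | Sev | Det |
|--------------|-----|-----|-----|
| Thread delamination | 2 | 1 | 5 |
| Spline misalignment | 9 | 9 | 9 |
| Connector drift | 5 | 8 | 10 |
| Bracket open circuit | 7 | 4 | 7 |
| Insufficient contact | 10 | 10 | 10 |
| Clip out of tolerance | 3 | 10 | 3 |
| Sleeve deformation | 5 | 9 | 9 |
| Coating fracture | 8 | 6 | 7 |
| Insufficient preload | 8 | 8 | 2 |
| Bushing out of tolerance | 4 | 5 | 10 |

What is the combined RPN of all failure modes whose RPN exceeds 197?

RPN = Severity × Occurrence × Detection:
  Thread delamination: 1 × 2 × 5 = 10
  Spline misalignment: 9 × 9 × 9 = 729
  Connector drift: 8 × 5 × 10 = 400
  Bracket open circuit: 4 × 7 × 7 = 196
  Insufficient contact: 10 × 10 × 10 = 1000
  Clip out of tolerance: 10 × 3 × 3 = 90
  Sleeve deformation: 9 × 5 × 9 = 405
  Coating fracture: 6 × 8 × 7 = 336
  Insufficient preload: 8 × 8 × 2 = 128
  Bushing out of tolerance: 5 × 4 × 10 = 200
RPN > 197: Spline misalignment (729), Connector drift (400), Insufficient contact (1000), Sleeve deformation (405), Coating fracture (336), Bushing out of tolerance (200).
Sum: 729 + 400 + 1000 + 405 + 336 + 200 = 3070.

3070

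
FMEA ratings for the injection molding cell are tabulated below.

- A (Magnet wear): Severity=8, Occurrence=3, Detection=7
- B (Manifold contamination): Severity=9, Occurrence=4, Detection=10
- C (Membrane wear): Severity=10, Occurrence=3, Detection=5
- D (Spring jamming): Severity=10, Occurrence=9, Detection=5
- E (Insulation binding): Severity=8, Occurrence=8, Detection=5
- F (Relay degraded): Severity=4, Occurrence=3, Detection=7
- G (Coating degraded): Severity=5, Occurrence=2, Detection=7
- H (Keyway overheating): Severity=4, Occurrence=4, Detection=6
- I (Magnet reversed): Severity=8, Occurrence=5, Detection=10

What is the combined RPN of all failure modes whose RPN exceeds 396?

850

RPN = Severity × Occurrence × Detection:
  A: 8 × 3 × 7 = 168
  B: 9 × 4 × 10 = 360
  C: 10 × 3 × 5 = 150
  D: 10 × 9 × 5 = 450
  E: 8 × 8 × 5 = 320
  F: 4 × 3 × 7 = 84
  G: 5 × 2 × 7 = 70
  H: 4 × 4 × 6 = 96
  I: 8 × 5 × 10 = 400
RPN > 396: D (450), I (400).
Sum: 450 + 400 = 850.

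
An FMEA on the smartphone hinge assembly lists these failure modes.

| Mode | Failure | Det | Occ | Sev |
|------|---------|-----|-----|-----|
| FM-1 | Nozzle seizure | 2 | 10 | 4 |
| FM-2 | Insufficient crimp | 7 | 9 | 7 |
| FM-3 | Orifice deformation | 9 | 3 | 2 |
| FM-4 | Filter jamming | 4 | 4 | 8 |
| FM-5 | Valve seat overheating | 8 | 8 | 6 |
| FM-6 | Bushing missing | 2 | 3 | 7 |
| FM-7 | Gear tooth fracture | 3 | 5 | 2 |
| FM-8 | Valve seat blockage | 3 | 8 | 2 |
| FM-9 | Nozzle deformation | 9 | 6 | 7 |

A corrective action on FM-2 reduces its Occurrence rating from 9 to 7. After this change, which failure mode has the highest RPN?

FM-5

RPN = Severity × Occurrence × Detection:
  FM-1: 4 × 10 × 2 = 80
  FM-2: 7 × 9 × 7 = 441
  FM-3: 2 × 3 × 9 = 54
  FM-4: 8 × 4 × 4 = 128
  FM-5: 6 × 8 × 8 = 384
  FM-6: 7 × 3 × 2 = 42
  FM-7: 2 × 5 × 3 = 30
  FM-8: 2 × 8 × 3 = 48
  FM-9: 7 × 6 × 9 = 378
After action: FM-2 → 7 × 7 × 7 = 343.
Revised RPNs: FM-5=384, FM-9=378, FM-2=343, FM-4=128, FM-1=80, FM-3=54, FM-8=48, FM-6=42, FM-7=30.
Highest is now FM-5 (384).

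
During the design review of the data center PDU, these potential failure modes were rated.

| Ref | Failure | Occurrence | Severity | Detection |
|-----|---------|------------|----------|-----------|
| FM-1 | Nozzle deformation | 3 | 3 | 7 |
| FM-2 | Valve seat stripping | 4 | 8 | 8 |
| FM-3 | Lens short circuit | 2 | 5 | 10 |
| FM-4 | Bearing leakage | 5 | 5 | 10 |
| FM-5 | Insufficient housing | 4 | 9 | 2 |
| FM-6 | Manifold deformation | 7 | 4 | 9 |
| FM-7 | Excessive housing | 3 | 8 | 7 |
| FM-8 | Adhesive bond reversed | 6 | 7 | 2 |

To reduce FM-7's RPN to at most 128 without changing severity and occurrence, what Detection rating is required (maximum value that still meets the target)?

FM-7: S=8, O=3, D=7 → current RPN = 168.
Fixed product = 24. Need 24 × D ≤ 128, so D ≤ 128/24 = 5.33.
Maximum integer Detection rating = 5 (gives RPN 120; D=6 would give 144 > 128).

5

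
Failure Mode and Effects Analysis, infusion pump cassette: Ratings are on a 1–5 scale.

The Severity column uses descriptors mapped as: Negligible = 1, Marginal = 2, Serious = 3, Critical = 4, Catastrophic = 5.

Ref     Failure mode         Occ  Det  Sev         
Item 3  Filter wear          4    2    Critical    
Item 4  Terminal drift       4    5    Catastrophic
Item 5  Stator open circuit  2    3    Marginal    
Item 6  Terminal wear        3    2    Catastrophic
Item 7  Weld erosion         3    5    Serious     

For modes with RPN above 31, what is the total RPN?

177

RPN = Severity × Occurrence × Detection:
  Item 3: 4 × 4 × 2 = 32
  Item 4: 5 × 4 × 5 = 100
  Item 5: 2 × 2 × 3 = 12
  Item 6: 5 × 3 × 2 = 30
  Item 7: 3 × 3 × 5 = 45
RPN > 31: Item 3 (32), Item 4 (100), Item 7 (45).
Sum: 32 + 100 + 45 = 177.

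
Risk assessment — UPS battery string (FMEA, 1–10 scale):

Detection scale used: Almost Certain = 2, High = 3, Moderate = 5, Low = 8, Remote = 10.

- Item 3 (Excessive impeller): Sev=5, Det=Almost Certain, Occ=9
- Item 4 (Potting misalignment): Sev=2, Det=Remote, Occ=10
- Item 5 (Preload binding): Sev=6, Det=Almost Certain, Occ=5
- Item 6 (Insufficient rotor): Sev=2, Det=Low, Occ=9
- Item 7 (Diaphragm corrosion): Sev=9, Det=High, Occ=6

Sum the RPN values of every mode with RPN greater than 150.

362

RPN = Severity × Occurrence × Detection:
  Item 3: 5 × 9 × 2 = 90
  Item 4: 2 × 10 × 10 = 200
  Item 5: 6 × 5 × 2 = 60
  Item 6: 2 × 9 × 8 = 144
  Item 7: 9 × 6 × 3 = 162
RPN > 150: Item 4 (200), Item 7 (162).
Sum: 200 + 162 = 362.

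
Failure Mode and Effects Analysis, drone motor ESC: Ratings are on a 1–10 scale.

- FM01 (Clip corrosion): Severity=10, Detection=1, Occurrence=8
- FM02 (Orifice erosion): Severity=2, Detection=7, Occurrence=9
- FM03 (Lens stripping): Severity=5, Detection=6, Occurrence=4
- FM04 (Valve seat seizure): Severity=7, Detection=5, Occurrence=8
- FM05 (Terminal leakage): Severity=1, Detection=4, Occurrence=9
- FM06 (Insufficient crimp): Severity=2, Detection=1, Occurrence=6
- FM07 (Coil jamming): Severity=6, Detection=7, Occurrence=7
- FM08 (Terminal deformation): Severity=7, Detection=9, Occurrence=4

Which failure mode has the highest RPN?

RPN = Severity × Occurrence × Detection:
  FM01: 10 × 8 × 1 = 80
  FM02: 2 × 9 × 7 = 126
  FM03: 5 × 4 × 6 = 120
  FM04: 7 × 8 × 5 = 280
  FM05: 1 × 9 × 4 = 36
  FM06: 2 × 6 × 1 = 12
  FM07: 6 × 7 × 7 = 294
  FM08: 7 × 4 × 9 = 252
Highest RPN is 294 → FM07.

FM07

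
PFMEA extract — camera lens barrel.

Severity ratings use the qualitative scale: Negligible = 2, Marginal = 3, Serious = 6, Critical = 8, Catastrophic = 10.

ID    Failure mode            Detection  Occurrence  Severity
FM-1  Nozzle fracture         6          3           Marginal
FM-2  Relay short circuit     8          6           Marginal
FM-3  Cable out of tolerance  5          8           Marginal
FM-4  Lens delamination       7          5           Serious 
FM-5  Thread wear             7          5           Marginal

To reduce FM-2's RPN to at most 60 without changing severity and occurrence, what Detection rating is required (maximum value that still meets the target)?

3

FM-2: S=3, O=6, D=8 → current RPN = 144.
Fixed product = 18. Need 18 × D ≤ 60, so D ≤ 60/18 = 3.33.
Maximum integer Detection rating = 3 (gives RPN 54; D=4 would give 72 > 60).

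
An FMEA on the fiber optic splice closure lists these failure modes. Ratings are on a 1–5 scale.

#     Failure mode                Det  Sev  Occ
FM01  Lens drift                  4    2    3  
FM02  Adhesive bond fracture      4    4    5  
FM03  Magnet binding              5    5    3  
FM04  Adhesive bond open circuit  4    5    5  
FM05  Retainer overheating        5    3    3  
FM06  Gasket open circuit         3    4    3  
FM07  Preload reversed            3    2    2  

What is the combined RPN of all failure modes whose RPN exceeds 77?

RPN = Severity × Occurrence × Detection:
  FM01: 2 × 3 × 4 = 24
  FM02: 4 × 5 × 4 = 80
  FM03: 5 × 3 × 5 = 75
  FM04: 5 × 5 × 4 = 100
  FM05: 3 × 3 × 5 = 45
  FM06: 4 × 3 × 3 = 36
  FM07: 2 × 2 × 3 = 12
RPN > 77: FM02 (80), FM04 (100).
Sum: 80 + 100 = 180.

180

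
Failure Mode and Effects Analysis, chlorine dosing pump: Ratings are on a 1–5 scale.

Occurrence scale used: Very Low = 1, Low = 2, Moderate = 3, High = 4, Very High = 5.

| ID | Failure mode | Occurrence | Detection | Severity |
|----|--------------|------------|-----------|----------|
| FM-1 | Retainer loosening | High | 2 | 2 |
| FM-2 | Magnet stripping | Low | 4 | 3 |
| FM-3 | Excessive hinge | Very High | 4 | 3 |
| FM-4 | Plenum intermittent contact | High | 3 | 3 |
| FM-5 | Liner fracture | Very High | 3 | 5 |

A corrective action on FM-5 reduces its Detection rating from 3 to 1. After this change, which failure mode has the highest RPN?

RPN = Severity × Occurrence × Detection:
  FM-1: 2 × 4 × 2 = 16
  FM-2: 3 × 2 × 4 = 24
  FM-3: 3 × 5 × 4 = 60
  FM-4: 3 × 4 × 3 = 36
  FM-5: 5 × 5 × 3 = 75
After action: FM-5 → 5 × 5 × 1 = 25.
Revised RPNs: FM-3=60, FM-4=36, FM-5=25, FM-2=24, FM-1=16.
Highest is now FM-3 (60).

FM-3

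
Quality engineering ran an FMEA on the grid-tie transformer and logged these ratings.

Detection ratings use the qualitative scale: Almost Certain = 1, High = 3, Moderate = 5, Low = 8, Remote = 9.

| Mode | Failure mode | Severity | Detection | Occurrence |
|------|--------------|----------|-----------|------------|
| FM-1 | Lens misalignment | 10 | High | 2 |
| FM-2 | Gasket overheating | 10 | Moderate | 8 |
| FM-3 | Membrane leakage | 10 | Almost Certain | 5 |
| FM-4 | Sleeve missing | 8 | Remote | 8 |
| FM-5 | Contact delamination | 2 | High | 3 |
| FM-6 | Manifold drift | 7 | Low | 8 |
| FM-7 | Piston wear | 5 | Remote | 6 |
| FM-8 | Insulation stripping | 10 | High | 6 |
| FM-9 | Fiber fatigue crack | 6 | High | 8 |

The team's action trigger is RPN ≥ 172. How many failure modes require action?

5

RPN = Severity × Occurrence × Detection:
  FM-1: 10 × 2 × 3 = 60
  FM-2: 10 × 8 × 5 = 400
  FM-3: 10 × 5 × 1 = 50
  FM-4: 8 × 8 × 9 = 576
  FM-5: 2 × 3 × 3 = 18
  FM-6: 7 × 8 × 8 = 448
  FM-7: 5 × 6 × 9 = 270
  FM-8: 10 × 6 × 3 = 180
  FM-9: 6 × 8 × 3 = 144
Modes with RPN ≥ 172: FM-2 (400), FM-4 (576), FM-6 (448), FM-7 (270), FM-8 (180) → 5.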